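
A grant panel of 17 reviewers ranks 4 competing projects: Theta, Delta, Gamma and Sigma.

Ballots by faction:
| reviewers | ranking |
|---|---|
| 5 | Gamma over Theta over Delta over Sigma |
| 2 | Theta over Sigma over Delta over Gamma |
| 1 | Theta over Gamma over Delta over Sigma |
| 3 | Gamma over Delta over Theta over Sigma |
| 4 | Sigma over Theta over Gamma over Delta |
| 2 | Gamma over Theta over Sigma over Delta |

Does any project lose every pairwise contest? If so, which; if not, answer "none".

Sigma

Pairwise majorities:
Theta vs Delta: Theta wins 14–3.
Theta vs Gamma: Gamma, 10–7.
Theta–Sigma: Theta 13–4.
Delta vs Gamma: Gamma wins 15–2.
Delta vs Sigma: Delta wins 9–8.
Gamma vs Sigma: Gamma is ranked higher on 5+1+3+2 = 11 ballots, Sigma on 6. Gamma wins 11–6.
Sigma loses to every other project — it is the Condorcet loser.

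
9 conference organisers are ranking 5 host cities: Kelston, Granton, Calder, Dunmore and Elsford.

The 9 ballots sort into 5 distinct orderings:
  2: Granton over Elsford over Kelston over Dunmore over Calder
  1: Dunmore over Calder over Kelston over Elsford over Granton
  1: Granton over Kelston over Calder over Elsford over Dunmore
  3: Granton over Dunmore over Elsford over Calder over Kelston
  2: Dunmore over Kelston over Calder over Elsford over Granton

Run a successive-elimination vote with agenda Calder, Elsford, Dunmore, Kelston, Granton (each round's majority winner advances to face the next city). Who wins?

Round 1: Calder vs Elsford — 4–5, Elsford advances.
Round 2: Elsford vs Dunmore — 3–6, Dunmore advances.
Round 3: Dunmore vs Kelston — 6–3, Dunmore advances.
Round 4: Dunmore vs Granton — 3–6, Granton advances.
The agenda winner is Granton.

Granton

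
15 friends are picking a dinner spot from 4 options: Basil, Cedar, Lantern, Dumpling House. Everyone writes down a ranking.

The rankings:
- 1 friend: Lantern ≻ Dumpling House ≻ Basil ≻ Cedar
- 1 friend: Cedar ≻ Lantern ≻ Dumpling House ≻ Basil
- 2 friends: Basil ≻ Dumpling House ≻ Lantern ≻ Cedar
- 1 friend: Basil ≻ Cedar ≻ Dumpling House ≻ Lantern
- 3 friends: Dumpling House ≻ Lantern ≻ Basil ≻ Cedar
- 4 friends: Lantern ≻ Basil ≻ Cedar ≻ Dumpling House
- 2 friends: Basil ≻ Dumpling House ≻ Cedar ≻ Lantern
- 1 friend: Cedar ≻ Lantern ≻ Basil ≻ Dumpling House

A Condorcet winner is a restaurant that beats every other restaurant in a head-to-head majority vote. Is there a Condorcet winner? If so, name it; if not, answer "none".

none

Pairwise majorities:
Basil vs Cedar: 1+2+1+3+4+2 = 13 for Basil, 2 for Cedar — Basil by 13–2.
Basil vs Lantern: Basil preferred on 2+1+2 = 5 ballots; Lantern wins 10–5.
Basil vs Dumpling House: 2+1+4+2+1 = 10 for Basil, 5 for Dumpling House — Basil by 10–5.
Cedar vs Lantern: Cedar is ranked higher on 1+1+2+1 = 5 ballots, Lantern on 10. Lantern wins 10–5.
Cedar vs Dumpling House: 1+1+4+1 = 7 for Cedar, 8 for Dumpling House — Dumpling House by 8–7.
Lantern vs Dumpling House: 1+1+4+1 = 7 for Lantern, 8 for Dumpling House — Dumpling House by 8–7.
Each restaurant drops at least one matchup (Basil loses to Lantern; Cedar loses to Basil; Lantern loses to Dumpling House; Dumpling House loses to Basil); the cycle Basil > Dumpling House > Lantern > Basil rules out a Condorcet winner.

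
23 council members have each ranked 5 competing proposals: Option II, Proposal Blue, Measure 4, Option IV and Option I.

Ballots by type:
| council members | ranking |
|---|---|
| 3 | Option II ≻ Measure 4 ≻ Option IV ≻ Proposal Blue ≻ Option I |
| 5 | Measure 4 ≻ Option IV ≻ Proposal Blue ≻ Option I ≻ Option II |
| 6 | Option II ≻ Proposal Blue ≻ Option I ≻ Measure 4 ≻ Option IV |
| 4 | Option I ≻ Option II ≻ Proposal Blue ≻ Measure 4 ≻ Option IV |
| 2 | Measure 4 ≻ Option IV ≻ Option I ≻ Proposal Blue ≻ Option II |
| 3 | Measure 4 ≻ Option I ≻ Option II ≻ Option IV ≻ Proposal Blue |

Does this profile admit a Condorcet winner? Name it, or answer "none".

Check each pair by majority over 23 ballots:
Option II vs Proposal Blue: Option II wins 16–7.
Option II–Measure 4: Option II 13–10.
Option II–Option IV: Option II 16–7.
Option II–Option I: Option I 14–9.
Proposal Blue vs Measure 4: Measure 4 wins 13–10.
Proposal Blue–Option IV: Option IV 13–10.
Proposal Blue vs Option I: Proposal Blue, 14–9.
Measure 4–Option IV: Measure 4 23–0.
Measure 4–Option I: Measure 4 13–10.
Option IV vs Option I: Option I, 13–10.
Each option drops at least one matchup (Option II loses to Option I; Proposal Blue loses to Option II; Measure 4 loses to Option II; Option IV loses to Option II; Option I loses to Proposal Blue); the cycle Option II > Proposal Blue > Option I > Option II rules out a Condorcet winner.

none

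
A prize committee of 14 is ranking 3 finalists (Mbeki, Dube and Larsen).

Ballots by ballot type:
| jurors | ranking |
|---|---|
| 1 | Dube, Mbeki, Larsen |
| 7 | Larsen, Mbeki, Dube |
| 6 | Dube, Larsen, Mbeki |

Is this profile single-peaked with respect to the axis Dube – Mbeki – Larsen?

Axis positions: Dube=1, Mbeki=2, Larsen=3.
Ballot type 1 (peak Dube at position 1): ranking walks positions 1-2-3, expanding outward from the peak — single-peaked.
Ballot type 2 (peak Larsen at position 3): ranking walks positions 3-2-1, expanding outward from the peak — single-peaked.
Ballot type 3: ranking walks positions 1-3-2; Larsen is ranked above Mbeki even though Mbeki lies between Larsen and the peak Dube on the axis — preferences dip and rise again. Not single-peaked.
Ballot type 3 violates single-peakedness, so the profile is not single-peaked on this axis.

no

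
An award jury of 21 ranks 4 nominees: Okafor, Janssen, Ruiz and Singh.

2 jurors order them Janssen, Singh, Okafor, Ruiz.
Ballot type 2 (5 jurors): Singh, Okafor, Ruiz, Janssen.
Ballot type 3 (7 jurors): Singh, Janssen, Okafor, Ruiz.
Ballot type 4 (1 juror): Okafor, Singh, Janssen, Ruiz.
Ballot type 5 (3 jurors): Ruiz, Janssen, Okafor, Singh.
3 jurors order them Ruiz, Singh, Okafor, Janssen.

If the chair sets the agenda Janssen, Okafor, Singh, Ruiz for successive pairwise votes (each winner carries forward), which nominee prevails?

Round 1: Janssen vs Okafor — 12–9, Janssen advances.
Round 2: Janssen vs Singh — 5–16, Singh advances.
Round 3: Singh vs Ruiz — 15–6, Singh advances.
The agenda winner is Singh.

Singh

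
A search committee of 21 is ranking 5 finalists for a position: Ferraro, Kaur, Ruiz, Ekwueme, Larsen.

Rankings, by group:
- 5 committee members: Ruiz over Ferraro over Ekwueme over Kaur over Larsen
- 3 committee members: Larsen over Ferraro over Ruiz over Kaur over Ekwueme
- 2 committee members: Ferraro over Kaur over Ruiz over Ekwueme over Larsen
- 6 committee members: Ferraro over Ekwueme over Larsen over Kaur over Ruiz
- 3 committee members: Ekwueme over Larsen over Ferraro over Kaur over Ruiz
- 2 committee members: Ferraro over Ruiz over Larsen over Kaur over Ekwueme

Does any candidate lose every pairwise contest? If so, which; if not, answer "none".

none

Pairwise majorities:
Ferraro–Kaur: Ferraro 21–0.
Ferraro vs Ruiz: Ferraro is ranked higher on 3+2+6+3+2 = 16 ballots, Ruiz on 5. Ferraro wins 16–5.
Ferraro vs Ekwueme: 5+3+2+6+2 = 18 for Ferraro, 3 for Ekwueme — Ferraro by 18–3.
Ferraro vs Larsen: Ferraro, 15–6.
Kaur vs Ruiz: 11 to 10, Kaur.
Kaur vs Ekwueme: Ekwueme wins 14–7.
Kaur vs Larsen: Larsen wins 14–7.
Ruiz vs Ekwueme: 5+3+2+2 = 12 for Ruiz, 9 for Ekwueme — Ruiz by 12–9.
Ruiz vs Larsen: Ruiz is ranked higher on 5+2+2 = 9 ballots, Larsen on 12. Larsen wins 12–9.
Ekwueme vs Larsen: Ekwueme is ranked higher on 5+2+6+3 = 16 ballots, Larsen on 5. Ekwueme wins 16–5.
Every candidate wins at least one matchup (Ferraro beats Kaur; Kaur beats Ruiz; Ruiz beats Ekwueme; Ekwueme beats Kaur; Larsen beats Kaur), so there is no Condorcet loser.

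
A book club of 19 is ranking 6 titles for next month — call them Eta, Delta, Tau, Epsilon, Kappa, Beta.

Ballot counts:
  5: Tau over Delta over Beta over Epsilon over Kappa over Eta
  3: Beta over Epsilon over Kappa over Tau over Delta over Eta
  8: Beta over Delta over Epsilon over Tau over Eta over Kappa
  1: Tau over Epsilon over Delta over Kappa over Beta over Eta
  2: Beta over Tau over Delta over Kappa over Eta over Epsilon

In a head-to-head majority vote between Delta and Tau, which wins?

Tau

Ballots ranking Delta above Tau: 8.
Ballots ranking Tau above Delta: 19 − 8 = 11.
Tau wins the head-to-head 11–8.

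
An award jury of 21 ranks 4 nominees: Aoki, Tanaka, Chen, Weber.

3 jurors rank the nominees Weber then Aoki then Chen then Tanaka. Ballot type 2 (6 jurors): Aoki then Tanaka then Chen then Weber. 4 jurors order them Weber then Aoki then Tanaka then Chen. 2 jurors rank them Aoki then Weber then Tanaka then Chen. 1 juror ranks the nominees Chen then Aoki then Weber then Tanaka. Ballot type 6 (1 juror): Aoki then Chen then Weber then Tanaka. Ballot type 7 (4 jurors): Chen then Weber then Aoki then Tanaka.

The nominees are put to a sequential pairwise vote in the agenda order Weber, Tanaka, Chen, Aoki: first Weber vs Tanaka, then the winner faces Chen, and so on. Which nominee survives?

Aoki

Round 1: Weber vs Tanaka — 15–6, Weber advances.
Round 2: Weber vs Chen — 9–12, Chen advances.
Round 3: Chen vs Aoki — 5–16, Aoki advances.
The agenda winner is Aoki.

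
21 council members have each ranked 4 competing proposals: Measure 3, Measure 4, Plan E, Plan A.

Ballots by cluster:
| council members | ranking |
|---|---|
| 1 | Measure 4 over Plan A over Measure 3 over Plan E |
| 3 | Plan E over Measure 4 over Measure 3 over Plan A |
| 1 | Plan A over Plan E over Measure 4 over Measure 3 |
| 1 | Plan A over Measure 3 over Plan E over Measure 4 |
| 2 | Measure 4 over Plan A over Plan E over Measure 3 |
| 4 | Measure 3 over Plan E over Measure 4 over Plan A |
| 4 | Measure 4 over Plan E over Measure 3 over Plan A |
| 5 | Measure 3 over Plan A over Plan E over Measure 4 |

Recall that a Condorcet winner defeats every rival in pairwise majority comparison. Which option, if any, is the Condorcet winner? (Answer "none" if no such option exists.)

Head-to-head results (21 council members):
Measure 3 vs Measure 4: Measure 3 preferred on 1+4+5 = 10 ballots; Measure 4 wins 11–10.
Measure 3 vs Plan E: Measure 3 preferred on 1+1+4+5 = 11 ballots; Measure 3 wins 11–10.
Measure 3 vs Plan A: 16 to 5, Measure 3.
Measure 4 vs Plan E: 7 to 14, Plan E.
Measure 4 vs Plan A: Measure 4 preferred on 1+3+2+4+4 = 14 ballots; Measure 4 wins 14–7.
Plan E vs Plan A: Plan E preferred on 3+4+4 = 11 ballots; Plan E wins 11–10.
No option is unbeaten: Measure 3 loses to Measure 4; Measure 4 loses to Plan E; Plan E loses to Measure 3; Plan A loses to Measure 3. In particular Measure 3 → Plan E → Measure 4 → Measure 3 is a majority cycle — no Condorcet winner exists.

none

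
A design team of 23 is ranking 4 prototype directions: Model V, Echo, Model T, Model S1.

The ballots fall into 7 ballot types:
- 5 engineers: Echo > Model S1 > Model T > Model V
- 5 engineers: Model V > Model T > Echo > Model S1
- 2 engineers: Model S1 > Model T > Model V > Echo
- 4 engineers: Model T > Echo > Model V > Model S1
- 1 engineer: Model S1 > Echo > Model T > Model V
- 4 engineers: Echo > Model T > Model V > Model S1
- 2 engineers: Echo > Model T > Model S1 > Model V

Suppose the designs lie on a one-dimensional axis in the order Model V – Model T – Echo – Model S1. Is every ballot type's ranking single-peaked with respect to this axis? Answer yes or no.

no

Axis positions: Model V=1, Model T=2, Echo=3, Model S1=4.
Ballot type 1 (peak Echo at position 3): ranking walks positions 3-4-2-1, expanding outward from the peak — single-peaked.
Ballot type 2 (peak Model V at position 1): ranking walks positions 1-2-3-4, expanding outward from the peak — single-peaked.
Ballot type 3: ranking walks positions 4-2-1-3; Model T is ranked above Echo even though Echo lies between Model T and the peak Model S1 on the axis — preferences dip and rise again. Not single-peaked.
Ballot type 4 (peak Model T at position 2): ranking walks positions 2-3-1-4, expanding outward from the peak — single-peaked.
Ballot type 5 (peak Model S1 at position 4): ranking walks positions 4-3-2-1, expanding outward from the peak — single-peaked.
Ballot type 6 (peak Echo at position 3): ranking walks positions 3-2-1-4, expanding outward from the peak — single-peaked.
Ballot type 7 (peak Echo at position 3): ranking walks positions 3-2-4-1, expanding outward from the peak — single-peaked.
Ballot type 3 violates single-peakedness, so the profile is not single-peaked on this axis.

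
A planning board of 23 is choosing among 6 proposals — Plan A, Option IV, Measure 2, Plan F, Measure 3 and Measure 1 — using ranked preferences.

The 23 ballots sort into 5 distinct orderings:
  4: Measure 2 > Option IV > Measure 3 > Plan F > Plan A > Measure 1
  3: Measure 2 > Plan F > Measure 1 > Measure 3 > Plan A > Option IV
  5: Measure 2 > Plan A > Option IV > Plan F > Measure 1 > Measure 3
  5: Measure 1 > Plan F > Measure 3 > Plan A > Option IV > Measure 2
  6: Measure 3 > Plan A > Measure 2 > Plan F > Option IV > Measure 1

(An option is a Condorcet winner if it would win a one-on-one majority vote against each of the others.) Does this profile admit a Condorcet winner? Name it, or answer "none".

Head-to-head results (23 council members):
Plan A vs Option IV: Plan A wins 19–4.
Plan A vs Measure 2: Measure 2 wins 12–11.
Plan A vs Plan F: Plan F wins 12–11.
Plan A–Measure 3: Measure 3 18–5.
Plan A–Measure 1: Plan A 15–8.
Option IV vs Measure 2: Measure 2, 18–5.
Option IV vs Plan F: Plan F, 14–9.
Option IV vs Measure 3: Measure 3 wins 14–9.
Option IV vs Measure 1: Option IV, 15–8.
Measure 2 vs Plan F: Measure 2 wins 18–5.
Measure 2 vs Measure 3: Measure 2, 12–11.
Measure 2 vs Measure 1: Measure 2 wins 18–5.
Plan F vs Measure 3: Plan F wins 13–10.
Plan F–Measure 1: Plan F 18–5.
Measure 3–Measure 1: Measure 1 13–10.
Measure 2 wins every pairwise contest, so Measure 2 is the Condorcet winner.

Measure 2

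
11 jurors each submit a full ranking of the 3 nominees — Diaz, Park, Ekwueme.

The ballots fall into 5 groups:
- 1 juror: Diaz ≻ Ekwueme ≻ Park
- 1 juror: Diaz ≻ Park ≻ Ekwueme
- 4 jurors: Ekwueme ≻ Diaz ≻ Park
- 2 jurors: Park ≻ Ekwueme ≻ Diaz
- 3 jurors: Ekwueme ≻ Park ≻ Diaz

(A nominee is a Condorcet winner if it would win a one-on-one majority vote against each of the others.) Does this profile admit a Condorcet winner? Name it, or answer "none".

Pairwise majorities:
Diaz vs Park: Diaz preferred on 1+1+4 = 6 ballots; Diaz wins 6–5.
Diaz vs Ekwueme: Diaz is ranked higher on 1+1 = 2 ballots, Ekwueme on 9. Ekwueme wins 9–2.
Park vs Ekwueme: Park preferred on 1+2 = 3 ballots; Ekwueme wins 8–3.
Ekwueme wins every pairwise contest, so Ekwueme is the Condorcet winner.

Ekwueme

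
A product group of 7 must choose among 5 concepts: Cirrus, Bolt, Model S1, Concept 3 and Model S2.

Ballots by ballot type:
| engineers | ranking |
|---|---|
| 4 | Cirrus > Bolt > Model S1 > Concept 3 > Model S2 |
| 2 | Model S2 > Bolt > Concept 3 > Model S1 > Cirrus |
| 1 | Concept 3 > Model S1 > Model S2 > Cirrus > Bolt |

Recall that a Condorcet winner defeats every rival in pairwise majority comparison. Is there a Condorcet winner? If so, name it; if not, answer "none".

Check each pair by majority over 7 ballots:
Cirrus vs Bolt: Cirrus preferred on 4+1 = 5 ballots; Cirrus wins 5–2.
Cirrus vs Model S1: Cirrus is ranked higher on 4 ballots, Model S1 on 3. Cirrus wins 4–3.
Cirrus vs Concept 3: 4 to 3, Cirrus.
Cirrus vs Model S2: Cirrus is ranked higher on 4 ballots, Model S2 on 3. Cirrus wins 4–3.
Bolt vs Model S1: 4+2 = 6 for Bolt, 1 for Model S1 — Bolt by 6–1.
Bolt vs Concept 3: Bolt preferred on 4+2 = 6 ballots; Bolt wins 6–1.
Bolt vs Model S2: 4 to 3, Bolt.
Model S1 vs Concept 3: Model S1 preferred on 4 ballots; Model S1 wins 4–3.
Model S1 vs Model S2: 4+1 = 5 for Model S1, 2 for Model S2 — Model S1 by 5–2.
Concept 3 vs Model S2: 4+1 = 5 for Concept 3, 2 for Model S2 — Concept 3 by 5–2.
Cirrus wins every pairwise contest, so Cirrus is the Condorcet winner.

Cirrus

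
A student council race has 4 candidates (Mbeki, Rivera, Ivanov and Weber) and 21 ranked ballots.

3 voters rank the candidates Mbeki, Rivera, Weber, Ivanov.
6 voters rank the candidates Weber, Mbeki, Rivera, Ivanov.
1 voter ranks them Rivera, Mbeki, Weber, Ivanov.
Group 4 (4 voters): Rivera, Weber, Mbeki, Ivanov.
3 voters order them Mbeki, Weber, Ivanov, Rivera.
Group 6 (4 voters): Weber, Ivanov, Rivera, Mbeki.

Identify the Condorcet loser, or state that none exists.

Head-to-head results (21 voters):
Mbeki vs Rivera: Mbeki, 12–9.
Mbeki vs Ivanov: 17 to 4, Mbeki.
Mbeki vs Weber: 7 to 14, Weber.
Rivera vs Ivanov: 3+6+1+4 = 14 for Rivera, 7 for Ivanov — Rivera by 14–7.
Rivera vs Weber: Rivera is ranked higher on 3+1+4 = 8 ballots, Weber on 13. Weber wins 13–8.
Ivanov vs Weber: Ivanov is ranked higher on 0 ballots, Weber on 21. Weber wins 21–0.
Only Ivanov has no wins; Ivanov is the Condorcet loser.

Ivanov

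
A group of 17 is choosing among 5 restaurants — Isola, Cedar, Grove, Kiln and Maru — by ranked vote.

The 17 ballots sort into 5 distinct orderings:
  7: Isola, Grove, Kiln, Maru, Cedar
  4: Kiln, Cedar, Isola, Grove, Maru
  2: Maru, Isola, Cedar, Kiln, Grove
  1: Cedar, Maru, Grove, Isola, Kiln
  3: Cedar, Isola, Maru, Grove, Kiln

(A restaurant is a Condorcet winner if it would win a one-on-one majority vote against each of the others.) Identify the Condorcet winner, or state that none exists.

Check each pair by majority over 17 ballots:
Isola vs Cedar: 7+2 = 9 for Isola, 8 for Cedar — Isola by 9–8.
Isola vs Grove: Isola preferred on 7+4+2+3 = 16 ballots; Isola wins 16–1.
Isola vs Kiln: Isola preferred on 7+2+1+3 = 13 ballots; Isola wins 13–4.
Isola vs Maru: Isola is ranked higher on 7+4+3 = 14 ballots, Maru on 3. Isola wins 14–3.
Cedar vs Grove: 4+2+1+3 = 10 for Cedar, 7 for Grove — Cedar by 10–7.
Cedar vs Kiln: Cedar is ranked higher on 2+1+3 = 6 ballots, Kiln on 11. Kiln wins 11–6.
Cedar vs Maru: 8 to 9, Maru.
Grove vs Kiln: 7+1+3 = 11 for Grove, 6 for Kiln — Grove by 11–6.
Grove vs Maru: 7+4 = 11 for Grove, 6 for Maru — Grove by 11–6.
Kiln vs Maru: 7+4 = 11 for Kiln, 6 for Maru — Kiln by 11–6.
Isola defeats every rival head-to-head and is the Condorcet winner.

Isola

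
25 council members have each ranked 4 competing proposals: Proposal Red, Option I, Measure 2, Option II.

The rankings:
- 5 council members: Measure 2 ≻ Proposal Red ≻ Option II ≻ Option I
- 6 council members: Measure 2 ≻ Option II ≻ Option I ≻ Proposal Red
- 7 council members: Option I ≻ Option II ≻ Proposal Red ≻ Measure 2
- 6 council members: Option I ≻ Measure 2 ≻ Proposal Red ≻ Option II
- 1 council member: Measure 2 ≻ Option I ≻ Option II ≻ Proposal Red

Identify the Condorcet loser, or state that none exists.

Pairwise majorities:
Proposal Red vs Option I: Option I, 20–5.
Proposal Red vs Measure 2: 7 for Proposal Red, 18 for Measure 2 — Measure 2 by 18–7.
Proposal Red vs Option II: 5+6 = 11 for Proposal Red, 14 for Option II — Option II by 14–11.
Option I vs Measure 2: 13 to 12, Option I.
Option I–Option II: Option I 14–11.
Measure 2 vs Option II: Measure 2 wins 18–7.
Proposal Red is beaten in every head-to-head and is the Condorcet loser.

Proposal Red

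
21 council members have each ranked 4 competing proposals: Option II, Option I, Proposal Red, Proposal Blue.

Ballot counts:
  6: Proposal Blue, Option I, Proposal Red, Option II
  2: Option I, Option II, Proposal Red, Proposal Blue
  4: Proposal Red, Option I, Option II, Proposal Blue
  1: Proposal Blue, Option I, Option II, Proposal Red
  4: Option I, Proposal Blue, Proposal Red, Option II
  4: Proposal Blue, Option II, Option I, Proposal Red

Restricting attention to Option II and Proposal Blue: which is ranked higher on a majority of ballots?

Proposal Blue

Ballots ranking Option II above Proposal Blue: 2 + 4 = 6.
Ballots ranking Proposal Blue above Option II: 21 − 6 = 15.
Proposal Blue wins the head-to-head 15–6.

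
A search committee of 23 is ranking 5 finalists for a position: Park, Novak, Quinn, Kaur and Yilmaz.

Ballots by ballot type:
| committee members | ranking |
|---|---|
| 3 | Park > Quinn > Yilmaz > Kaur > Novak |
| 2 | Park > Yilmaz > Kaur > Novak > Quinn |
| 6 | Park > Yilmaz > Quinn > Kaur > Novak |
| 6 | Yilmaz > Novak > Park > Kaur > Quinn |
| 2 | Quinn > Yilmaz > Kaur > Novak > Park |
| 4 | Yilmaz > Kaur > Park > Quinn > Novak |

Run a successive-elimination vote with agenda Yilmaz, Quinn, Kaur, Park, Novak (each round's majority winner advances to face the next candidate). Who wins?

Yilmaz

Round 1: Yilmaz vs Quinn — 18–5, Yilmaz advances.
Round 2: Yilmaz vs Kaur — 23–0, Yilmaz advances.
Round 3: Yilmaz vs Park — 12–11, Yilmaz advances.
Round 4: Yilmaz vs Novak — 23–0, Yilmaz advances.
Yilmaz survives the agenda.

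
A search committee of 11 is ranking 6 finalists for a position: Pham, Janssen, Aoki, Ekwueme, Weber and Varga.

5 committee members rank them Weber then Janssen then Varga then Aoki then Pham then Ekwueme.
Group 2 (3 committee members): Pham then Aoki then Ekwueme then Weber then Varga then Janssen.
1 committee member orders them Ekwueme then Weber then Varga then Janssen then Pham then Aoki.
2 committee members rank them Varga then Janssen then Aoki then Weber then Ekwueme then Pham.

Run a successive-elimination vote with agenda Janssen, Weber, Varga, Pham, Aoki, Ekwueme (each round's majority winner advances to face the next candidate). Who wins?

Round 1: Janssen vs Weber — 2–9, Weber advances.
Round 2: Weber vs Varga — 9–2, Weber advances.
Round 3: Weber vs Pham — 8–3, Weber advances.
Round 4: Weber vs Aoki — 6–5, Weber advances.
Round 5: Weber vs Ekwueme — 7–4, Weber advances.
The agenda winner is Weber.

Weber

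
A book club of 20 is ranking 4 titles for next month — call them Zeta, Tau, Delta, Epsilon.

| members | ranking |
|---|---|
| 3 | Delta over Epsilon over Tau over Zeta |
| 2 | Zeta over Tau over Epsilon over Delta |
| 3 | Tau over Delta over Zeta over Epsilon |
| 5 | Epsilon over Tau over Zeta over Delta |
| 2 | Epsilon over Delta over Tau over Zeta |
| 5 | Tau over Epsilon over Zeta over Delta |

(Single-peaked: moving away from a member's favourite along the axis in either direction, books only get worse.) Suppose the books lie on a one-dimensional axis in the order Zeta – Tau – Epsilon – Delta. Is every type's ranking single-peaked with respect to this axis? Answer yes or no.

no

Axis positions: Zeta=1, Tau=2, Epsilon=3, Delta=4.
Type 1 (peak Delta at position 4): ranking walks positions 4-3-2-1, expanding outward from the peak — single-peaked.
Type 2 (peak Zeta at position 1): ranking walks positions 1-2-3-4, expanding outward from the peak — single-peaked.
Type 3: ranking walks positions 2-4-1-3; Delta is ranked above Epsilon even though Epsilon lies between Delta and the peak Tau on the axis — preferences dip and rise again. Not single-peaked.
Type 4 (peak Epsilon at position 3): ranking walks positions 3-2-1-4, expanding outward from the peak — single-peaked.
Type 5 (peak Epsilon at position 3): ranking walks positions 3-4-2-1, expanding outward from the peak — single-peaked.
Type 6 (peak Tau at position 2): ranking walks positions 2-3-1-4, expanding outward from the peak — single-peaked.
Type 3 violates single-peakedness, so the profile is not single-peaked on this axis.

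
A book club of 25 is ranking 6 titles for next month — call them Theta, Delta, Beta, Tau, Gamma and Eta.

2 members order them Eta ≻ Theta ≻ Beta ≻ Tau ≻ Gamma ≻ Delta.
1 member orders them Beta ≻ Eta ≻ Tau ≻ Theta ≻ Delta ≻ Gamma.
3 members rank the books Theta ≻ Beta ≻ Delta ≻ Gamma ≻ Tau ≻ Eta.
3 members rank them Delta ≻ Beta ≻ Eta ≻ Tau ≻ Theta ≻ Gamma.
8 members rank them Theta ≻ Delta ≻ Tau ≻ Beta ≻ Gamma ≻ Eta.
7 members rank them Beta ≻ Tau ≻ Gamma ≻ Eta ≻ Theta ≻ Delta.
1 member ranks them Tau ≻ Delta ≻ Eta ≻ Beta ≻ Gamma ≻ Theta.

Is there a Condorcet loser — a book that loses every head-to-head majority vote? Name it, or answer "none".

Pairwise majorities:
Theta–Delta: Theta 21–4.
Theta vs Beta: Theta preferred on 2+3+8 = 13 ballots; Theta wins 13–12.
Theta vs Tau: 2+3+8 = 13 for Theta, 12 for Tau — Theta by 13–12.
Theta vs Gamma: Theta wins 17–8.
Theta vs Eta: Eta, 14–11.
Delta vs Beta: Beta wins 13–12.
Delta vs Tau: Delta, 14–11.
Delta–Gamma: Delta 16–9.
Delta vs Eta: Delta, 15–10.
Beta vs Tau: Beta, 16–9.
Beta vs Gamma: 25 for Beta, 0 for Gamma — Beta by 25–0.
Beta vs Eta: 22 to 3, Beta.
Tau vs Gamma: Tau wins 22–3.
Tau–Eta: Tau 19–6.
Gamma vs Eta: Gamma is ranked higher on 3+8+7 = 18 ballots, Eta on 7. Gamma wins 18–7.
No book is winless: Theta beats Delta; Delta beats Tau; Beta beats Delta; Tau beats Gamma; Gamma beats Eta; Eta beats Theta. There is no Condorcet loser.

none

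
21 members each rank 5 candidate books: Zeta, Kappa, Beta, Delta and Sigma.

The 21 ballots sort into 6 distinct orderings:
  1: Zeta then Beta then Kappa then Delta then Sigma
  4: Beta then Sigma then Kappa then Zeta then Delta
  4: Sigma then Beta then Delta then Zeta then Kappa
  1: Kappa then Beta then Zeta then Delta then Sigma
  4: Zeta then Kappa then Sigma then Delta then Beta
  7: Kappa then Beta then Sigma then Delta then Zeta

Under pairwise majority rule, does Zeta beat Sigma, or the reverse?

Ballots ranking Zeta above Sigma: 1 + 1 + 4 = 6.
Ballots ranking Sigma above Zeta: 21 − 6 = 15.
Sigma wins the head-to-head 15–6.

Sigma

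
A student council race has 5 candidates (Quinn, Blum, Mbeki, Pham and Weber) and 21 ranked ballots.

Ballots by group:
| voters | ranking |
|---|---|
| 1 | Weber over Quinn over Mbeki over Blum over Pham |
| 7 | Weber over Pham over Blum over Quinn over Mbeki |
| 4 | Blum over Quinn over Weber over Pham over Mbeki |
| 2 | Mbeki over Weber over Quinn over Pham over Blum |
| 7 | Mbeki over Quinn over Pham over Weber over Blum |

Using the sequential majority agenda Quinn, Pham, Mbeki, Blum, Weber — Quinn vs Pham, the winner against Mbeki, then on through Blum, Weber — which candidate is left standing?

Round 1: Quinn vs Pham — 14–7, Quinn advances.
Round 2: Quinn vs Mbeki — 12–9, Quinn advances.
Round 3: Quinn vs Blum — 10–11, Blum advances.
Round 4: Blum vs Weber — 4–17, Weber advances.
Weber survives the agenda.

Weber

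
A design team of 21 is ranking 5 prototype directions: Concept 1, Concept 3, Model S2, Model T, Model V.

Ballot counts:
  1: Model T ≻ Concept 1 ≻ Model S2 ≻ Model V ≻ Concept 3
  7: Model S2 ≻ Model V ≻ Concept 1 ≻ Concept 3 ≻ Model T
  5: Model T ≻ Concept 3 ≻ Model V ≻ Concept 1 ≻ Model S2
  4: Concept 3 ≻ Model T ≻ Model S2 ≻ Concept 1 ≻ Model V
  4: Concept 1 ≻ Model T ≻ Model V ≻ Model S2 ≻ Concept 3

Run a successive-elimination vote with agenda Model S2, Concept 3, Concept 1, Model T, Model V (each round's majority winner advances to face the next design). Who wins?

Round 1: Model S2 vs Concept 3 — 12–9, Model S2 advances.
Round 2: Model S2 vs Concept 1 — 11–10, Model S2 advances.
Round 3: Model S2 vs Model T — 7–14, Model T advances.
Round 4: Model T vs Model V — 14–7, Model T advances.
The agenda winner is Model T.

Model T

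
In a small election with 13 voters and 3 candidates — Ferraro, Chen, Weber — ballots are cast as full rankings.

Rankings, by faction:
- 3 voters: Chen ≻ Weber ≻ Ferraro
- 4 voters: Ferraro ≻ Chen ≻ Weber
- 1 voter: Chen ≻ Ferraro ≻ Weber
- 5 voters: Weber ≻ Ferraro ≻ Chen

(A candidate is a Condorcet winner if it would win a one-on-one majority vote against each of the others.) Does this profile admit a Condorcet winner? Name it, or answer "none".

none

Check each pair by majority over 13 ballots:
Ferraro vs Chen: 9 to 4, Ferraro.
Ferraro vs Weber: 5 to 8, Weber.
Chen vs Weber: 3+4+1 = 8 for Chen, 5 for Weber — Chen by 8–5.
Every candidate loses at least once (Ferraro loses to Weber; Chen loses to Ferraro; Weber loses to Chen). The majority relation contains the cycle Ferraro beats Chen beats Weber beats Ferraro, so there is no Condorcet winner.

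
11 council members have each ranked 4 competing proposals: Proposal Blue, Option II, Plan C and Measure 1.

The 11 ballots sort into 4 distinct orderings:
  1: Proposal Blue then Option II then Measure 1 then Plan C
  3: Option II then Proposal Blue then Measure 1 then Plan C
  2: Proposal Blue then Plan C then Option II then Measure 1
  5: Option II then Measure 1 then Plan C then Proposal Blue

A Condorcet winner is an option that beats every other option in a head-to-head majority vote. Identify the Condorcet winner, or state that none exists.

Option II

Check each pair by majority over 11 ballots:
Proposal Blue vs Option II: 1+2 = 3 for Proposal Blue, 8 for Option II — Option II by 8–3.
Proposal Blue vs Plan C: Proposal Blue preferred on 1+3+2 = 6 ballots; Proposal Blue wins 6–5.
Proposal Blue vs Measure 1: 1+3+2 = 6 for Proposal Blue, 5 for Measure 1 — Proposal Blue by 6–5.
Option II vs Plan C: 9 to 2, Option II.
Option II vs Measure 1: 11 to 0, Option II.
Plan C vs Measure 1: 2 for Plan C, 9 for Measure 1 — Measure 1 by 9–2.
Option II defeats every rival head-to-head and is the Condorcet winner.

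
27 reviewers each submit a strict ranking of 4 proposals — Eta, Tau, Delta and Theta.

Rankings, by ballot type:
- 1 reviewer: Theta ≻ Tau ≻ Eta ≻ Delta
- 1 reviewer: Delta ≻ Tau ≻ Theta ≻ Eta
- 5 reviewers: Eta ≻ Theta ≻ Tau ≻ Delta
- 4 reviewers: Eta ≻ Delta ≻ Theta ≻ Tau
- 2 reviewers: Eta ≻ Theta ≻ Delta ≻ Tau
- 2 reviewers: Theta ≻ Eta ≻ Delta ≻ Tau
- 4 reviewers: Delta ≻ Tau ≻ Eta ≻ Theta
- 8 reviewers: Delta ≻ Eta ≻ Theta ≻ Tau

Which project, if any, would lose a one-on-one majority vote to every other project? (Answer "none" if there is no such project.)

Pairwise majorities:
Eta vs Tau: 21 to 6, Eta.
Eta vs Delta: Eta preferred on 1+5+4+2+2 = 14 ballots; Eta wins 14–13.
Eta vs Theta: Eta wins 23–4.
Tau vs Delta: Tau preferred on 1+5 = 6 ballots; Delta wins 21–6.
Tau–Theta: Theta 22–5.
Delta vs Theta: 1+4+4+8 = 17 for Delta, 10 for Theta — Delta by 17–10.
Only Tau has no wins; Tau is the Condorcet loser.

Tau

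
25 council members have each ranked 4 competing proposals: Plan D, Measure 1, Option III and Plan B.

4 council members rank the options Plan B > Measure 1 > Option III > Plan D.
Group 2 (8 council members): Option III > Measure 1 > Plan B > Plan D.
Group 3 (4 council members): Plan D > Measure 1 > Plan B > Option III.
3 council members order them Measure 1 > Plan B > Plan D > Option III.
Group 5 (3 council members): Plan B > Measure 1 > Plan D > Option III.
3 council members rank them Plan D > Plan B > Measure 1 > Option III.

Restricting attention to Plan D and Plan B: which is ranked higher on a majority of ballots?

Ballots ranking Plan D above Plan B: 4 + 3 = 7.
Ballots ranking Plan B above Plan D: 25 − 7 = 18.
Plan B wins the head-to-head 18–7.

Plan B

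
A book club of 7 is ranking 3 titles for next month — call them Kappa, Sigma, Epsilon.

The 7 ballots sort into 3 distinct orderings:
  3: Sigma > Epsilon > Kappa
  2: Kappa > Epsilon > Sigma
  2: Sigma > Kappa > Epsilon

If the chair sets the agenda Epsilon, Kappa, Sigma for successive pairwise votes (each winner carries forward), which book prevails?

Round 1: Epsilon vs Kappa — 3–4, Kappa advances.
Round 2: Kappa vs Sigma — 2–5, Sigma advances.
Sigma survives the agenda.

Sigma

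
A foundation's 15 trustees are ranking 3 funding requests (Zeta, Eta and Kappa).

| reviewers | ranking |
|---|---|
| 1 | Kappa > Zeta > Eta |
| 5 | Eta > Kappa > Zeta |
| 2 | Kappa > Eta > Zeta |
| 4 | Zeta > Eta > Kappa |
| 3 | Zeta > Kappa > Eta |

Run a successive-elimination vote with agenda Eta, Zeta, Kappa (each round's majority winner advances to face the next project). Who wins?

Kappa

Round 1: Eta vs Zeta — 7–8, Zeta advances.
Round 2: Zeta vs Kappa — 7–8, Kappa advances.
Kappa survives the agenda.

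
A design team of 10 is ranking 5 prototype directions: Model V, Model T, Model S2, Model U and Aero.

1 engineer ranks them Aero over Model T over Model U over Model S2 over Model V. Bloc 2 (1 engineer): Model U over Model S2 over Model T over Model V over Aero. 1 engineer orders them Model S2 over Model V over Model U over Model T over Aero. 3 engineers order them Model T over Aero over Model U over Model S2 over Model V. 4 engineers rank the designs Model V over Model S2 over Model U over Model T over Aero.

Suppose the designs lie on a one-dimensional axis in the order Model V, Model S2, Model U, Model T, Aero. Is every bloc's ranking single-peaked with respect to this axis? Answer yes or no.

yes

Axis positions: Model V=1, Model S2=2, Model U=3, Model T=4, Aero=5.
Bloc 1 (peak Aero at position 5): ranking walks positions 5-4-3-2-1, expanding outward from the peak — single-peaked.
Bloc 2 (peak Model U at position 3): ranking walks positions 3-2-4-1-5, expanding outward from the peak — single-peaked.
Bloc 3 (peak Model S2 at position 2): ranking walks positions 2-1-3-4-5, expanding outward from the peak — single-peaked.
Bloc 4 (peak Model T at position 4): ranking walks positions 4-5-3-2-1, expanding outward from the peak — single-peaked.
Bloc 5 (peak Model V at position 1): ranking walks positions 1-2-3-4-5, expanding outward from the peak — single-peaked.
Every ranking is single-peaked on this axis.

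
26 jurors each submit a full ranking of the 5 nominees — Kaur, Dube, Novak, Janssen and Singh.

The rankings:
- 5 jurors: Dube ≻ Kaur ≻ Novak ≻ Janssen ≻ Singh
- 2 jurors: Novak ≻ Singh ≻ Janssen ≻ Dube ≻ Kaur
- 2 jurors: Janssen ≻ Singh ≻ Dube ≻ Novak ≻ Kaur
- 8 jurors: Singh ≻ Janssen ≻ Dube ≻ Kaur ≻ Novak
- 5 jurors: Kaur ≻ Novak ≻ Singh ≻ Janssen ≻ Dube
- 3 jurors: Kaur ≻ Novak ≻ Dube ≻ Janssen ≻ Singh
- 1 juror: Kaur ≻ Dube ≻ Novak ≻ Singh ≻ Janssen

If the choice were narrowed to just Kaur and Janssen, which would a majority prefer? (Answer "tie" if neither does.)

Ballots ranking Kaur above Janssen: 5 + 5 + 3 + 1 = 14.
Ballots ranking Janssen above Kaur: 26 − 14 = 12.
Kaur wins the head-to-head 14–12.

Kaur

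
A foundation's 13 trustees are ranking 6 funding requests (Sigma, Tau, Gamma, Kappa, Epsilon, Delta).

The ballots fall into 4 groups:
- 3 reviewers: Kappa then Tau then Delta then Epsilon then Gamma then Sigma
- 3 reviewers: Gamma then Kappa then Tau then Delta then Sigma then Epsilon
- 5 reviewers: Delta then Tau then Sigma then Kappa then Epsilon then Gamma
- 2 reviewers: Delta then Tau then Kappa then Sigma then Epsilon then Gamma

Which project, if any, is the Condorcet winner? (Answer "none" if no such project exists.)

Head-to-head results (13 reviewers):
Sigma vs Tau: Tau, 13–0.
Sigma vs Gamma: Sigma preferred on 5+2 = 7 ballots; Sigma wins 7–6.
Sigma vs Kappa: Kappa, 8–5.
Sigma vs Epsilon: Sigma wins 10–3.
Sigma vs Delta: 0 for Sigma, 13 for Delta — Delta by 13–0.
Tau vs Gamma: Tau wins 10–3.
Tau vs Kappa: Tau wins 7–6.
Tau vs Epsilon: Tau preferred on 3+3+5+2 = 13 ballots; Tau wins 13–0.
Tau vs Delta: 6 to 7, Delta.
Gamma vs Kappa: Gamma is ranked higher on 3 ballots, Kappa on 10. Kappa wins 10–3.
Gamma–Epsilon: Epsilon 10–3.
Gamma vs Delta: Delta, 10–3.
Kappa vs Epsilon: Kappa preferred on 3+3+5+2 = 13 ballots; Kappa wins 13–0.
Kappa vs Delta: 6 to 7, Delta.
Epsilon vs Delta: Epsilon is ranked higher on 0 ballots, Delta on 13. Delta wins 13–0.
Delta defeats every rival head-to-head and is the Condorcet winner.

Delta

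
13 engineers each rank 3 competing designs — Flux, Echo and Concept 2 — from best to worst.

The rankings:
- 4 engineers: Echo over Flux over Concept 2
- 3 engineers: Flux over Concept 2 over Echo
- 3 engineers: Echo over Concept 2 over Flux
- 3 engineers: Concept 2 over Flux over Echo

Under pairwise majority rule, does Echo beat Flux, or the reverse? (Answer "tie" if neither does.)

Echo

Ballots ranking Echo above Flux: 4 + 3 = 7.
Ballots ranking Flux above Echo: 13 − 7 = 6.
Echo wins the head-to-head 7–6.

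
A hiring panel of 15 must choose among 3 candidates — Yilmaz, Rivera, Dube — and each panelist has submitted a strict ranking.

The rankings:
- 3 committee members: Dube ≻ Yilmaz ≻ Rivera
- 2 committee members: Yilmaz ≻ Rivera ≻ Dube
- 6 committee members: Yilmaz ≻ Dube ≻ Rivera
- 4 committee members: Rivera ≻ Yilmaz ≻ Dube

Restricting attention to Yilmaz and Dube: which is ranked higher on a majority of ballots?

Ballots ranking Yilmaz above Dube: 2 + 6 + 4 = 12.
Ballots ranking Dube above Yilmaz: 15 − 12 = 3.
Yilmaz wins the head-to-head 12–3.

Yilmaz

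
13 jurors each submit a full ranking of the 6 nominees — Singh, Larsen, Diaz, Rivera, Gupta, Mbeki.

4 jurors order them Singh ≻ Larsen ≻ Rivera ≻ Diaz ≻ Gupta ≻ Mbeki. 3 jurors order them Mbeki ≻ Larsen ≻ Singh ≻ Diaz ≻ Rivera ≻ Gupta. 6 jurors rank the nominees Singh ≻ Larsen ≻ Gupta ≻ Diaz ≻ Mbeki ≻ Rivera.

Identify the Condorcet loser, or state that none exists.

none

Head-to-head results (13 jurors):
Singh vs Larsen: 4+6 = 10 for Singh, 3 for Larsen — Singh by 10–3.
Singh vs Diaz: Singh wins 13–0.
Singh vs Rivera: Singh preferred on 4+3+6 = 13 ballots; Singh wins 13–0.
Singh vs Gupta: Singh wins 13–0.
Singh vs Mbeki: Singh, 10–3.
Larsen vs Diaz: Larsen is ranked higher on 4+3+6 = 13 ballots, Diaz on 0. Larsen wins 13–0.
Larsen vs Rivera: Larsen, 13–0.
Larsen vs Gupta: Larsen, 13–0.
Larsen vs Mbeki: 4+6 = 10 for Larsen, 3 for Mbeki — Larsen by 10–3.
Diaz–Rivera: Diaz 9–4.
Diaz–Gupta: Diaz 7–6.
Diaz vs Mbeki: Diaz, 10–3.
Rivera–Gupta: Rivera 7–6.
Rivera vs Mbeki: Rivera is ranked higher on 4 ballots, Mbeki on 9. Mbeki wins 9–4.
Gupta vs Mbeki: Gupta is ranked higher on 4+6 = 10 ballots, Mbeki on 3. Gupta wins 10–3.
No nominee is winless: Singh beats Larsen; Larsen beats Diaz; Diaz beats Rivera; Rivera beats Gupta; Gupta beats Mbeki; Mbeki beats Rivera. There is no Condorcet loser.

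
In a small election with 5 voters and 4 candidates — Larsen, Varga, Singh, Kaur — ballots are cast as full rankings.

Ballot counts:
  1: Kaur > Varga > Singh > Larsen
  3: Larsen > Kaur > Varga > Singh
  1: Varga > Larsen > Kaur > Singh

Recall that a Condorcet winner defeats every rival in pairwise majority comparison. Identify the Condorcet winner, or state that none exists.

Head-to-head results (5 voters):
Larsen vs Varga: Larsen wins 3–2.
Larsen–Singh: Larsen 4–1.
Larsen vs Kaur: Larsen wins 4–1.
Varga–Singh: Varga 5–0.
Varga vs Kaur: Kaur, 4–1.
Singh vs Kaur: Kaur, 5–0.
Larsen wins every pairwise contest, so Larsen is the Condorcet winner.

Larsen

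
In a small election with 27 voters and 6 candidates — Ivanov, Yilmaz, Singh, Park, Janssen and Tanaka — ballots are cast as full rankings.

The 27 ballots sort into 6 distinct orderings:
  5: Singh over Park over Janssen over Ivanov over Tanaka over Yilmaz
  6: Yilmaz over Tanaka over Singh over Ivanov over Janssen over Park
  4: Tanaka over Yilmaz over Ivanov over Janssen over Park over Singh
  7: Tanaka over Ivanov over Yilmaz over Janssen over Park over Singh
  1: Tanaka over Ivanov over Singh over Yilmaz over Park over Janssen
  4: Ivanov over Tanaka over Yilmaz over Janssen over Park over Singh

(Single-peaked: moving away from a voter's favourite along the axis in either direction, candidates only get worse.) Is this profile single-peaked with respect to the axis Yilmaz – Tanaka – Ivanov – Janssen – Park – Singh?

no

Axis positions: Yilmaz=1, Tanaka=2, Ivanov=3, Janssen=4, Park=5, Singh=6.
Bloc 1 (peak Singh at position 6): ranking walks positions 6-5-4-3-2-1, expanding outward from the peak — single-peaked.
Bloc 2: ranking walks positions 1-2-6-3-4-5; Singh is ranked above Ivanov even though Ivanov lies between Singh and the peak Yilmaz on the axis — preferences dip and rise again. Not single-peaked.
Bloc 3 (peak Tanaka at position 2): ranking walks positions 2-1-3-4-5-6, expanding outward from the peak — single-peaked.
Bloc 4 (peak Tanaka at position 2): ranking walks positions 2-3-1-4-5-6, expanding outward from the peak — single-peaked.
Bloc 5: ranking walks positions 2-3-6-1-5-4; Singh is ranked above Janssen even though Janssen lies between Singh and the peak Tanaka on the axis — preferences dip and rise again. Not single-peaked.
Bloc 6 (peak Ivanov at position 3): ranking walks positions 3-2-1-4-5-6, expanding outward from the peak — single-peaked.
Bloc 2 violates single-peakedness, so the profile is not single-peaked on this axis.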